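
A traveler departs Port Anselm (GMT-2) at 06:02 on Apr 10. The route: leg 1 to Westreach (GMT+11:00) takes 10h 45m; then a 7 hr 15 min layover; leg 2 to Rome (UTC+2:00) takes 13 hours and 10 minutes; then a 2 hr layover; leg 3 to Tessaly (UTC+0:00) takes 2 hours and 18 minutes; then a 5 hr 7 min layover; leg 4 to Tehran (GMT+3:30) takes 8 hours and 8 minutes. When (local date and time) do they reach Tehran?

12:15 on April 12

Convert departure to UTC: 06:02 + 2:00 = 08:02 UTC on Apr 10.
Add 10 hours 45 minutes leg 1 → 18:47 UTC.
Add 7 hours and 15 minutes layover in Westreach → 02:02 UTC (Apr 11).
Add 13 hours 10 minutes leg 2 → 15:12 UTC.
Add 2 hours layover in Rome → 17:12 UTC.
Add 2 hours and 18 minutes leg 3 → 19:30 UTC.
Add 5 hours 7 minutes layover in Tessaly → 00:37 UTC (Apr 12).
Add 8 hours 8 minutes leg 4 → 08:45 UTC.
Tehran is UTC+3:30, so local arrival = 08:45 + 3:30 = 12:15 on Apr 12.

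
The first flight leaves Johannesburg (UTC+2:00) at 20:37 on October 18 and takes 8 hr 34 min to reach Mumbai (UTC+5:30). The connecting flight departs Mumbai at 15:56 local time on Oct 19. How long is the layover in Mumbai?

Convert departure to UTC: 20:37 − 2:00 = 18:37 UTC on Oct 18.
Add 8 hours and 34 minutes flight time → 03:11 UTC (Oct 19).
Mumbai is UTC+5:30, so local arrival = 03:11 + 5:30 = 08:41 on Oct 19.
Layover = 15:56 − 08:41 = 7 hours 15 minutes.

7 hours 15 minutes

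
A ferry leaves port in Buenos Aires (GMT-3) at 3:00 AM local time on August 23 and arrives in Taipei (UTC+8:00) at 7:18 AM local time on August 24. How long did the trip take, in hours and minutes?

17 hours 18 minutes

Departure in UTC: 3:00 AM + 3:00 = 6:00 AM on Aug 23.
Arrival in UTC: 7:18 AM − 8:00 = 11:18 PM on Aug 23.
Elapsed = 11:18 PM − 6:00 AM = 17 hours 18 minutes.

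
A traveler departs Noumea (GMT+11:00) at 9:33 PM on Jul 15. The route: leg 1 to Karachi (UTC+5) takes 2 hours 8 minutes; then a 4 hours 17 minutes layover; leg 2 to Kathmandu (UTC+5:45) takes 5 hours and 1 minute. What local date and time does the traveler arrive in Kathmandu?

3:44 AM on Jul 16

Convert departure to UTC: 9:33 PM − 11:00 = 10:33 AM UTC on Jul 15.
Add 2 hours and 8 minutes leg 1 → 12:41 PM UTC.
Add 4 hours 17 minutes layover in Karachi → 4:58 PM UTC.
Add 5 hours and 1 minute leg 2 → 9:59 PM UTC.
Kathmandu is UTC+5:45, so local arrival = 9:59 PM + 5:45 = 3:44 AM on Jul 16.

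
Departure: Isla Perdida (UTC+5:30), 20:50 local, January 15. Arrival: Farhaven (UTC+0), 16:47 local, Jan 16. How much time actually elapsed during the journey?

25 hours 27 minutes

Departure in UTC: 20:50 − 5:30 = 15:20 on Jan 15.
Arrival is already UTC: 16:47 on Jan 16.
Elapsed = 16:47 − 15:20 (+1 day) = 25 hours 27 minutes.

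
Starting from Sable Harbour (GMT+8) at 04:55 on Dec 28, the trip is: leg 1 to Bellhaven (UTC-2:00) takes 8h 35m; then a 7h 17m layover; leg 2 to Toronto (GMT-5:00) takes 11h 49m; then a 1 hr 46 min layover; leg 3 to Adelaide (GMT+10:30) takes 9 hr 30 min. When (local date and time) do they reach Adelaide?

22:22 on Dec 29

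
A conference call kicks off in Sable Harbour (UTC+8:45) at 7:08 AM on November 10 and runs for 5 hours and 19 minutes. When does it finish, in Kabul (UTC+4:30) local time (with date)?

Kabul is 4:15 behind Sable Harbour.
After 5 hours 19 minutes it is 12:27 PM in Sable Harbour.
Shift by the zone difference: 12:27 PM − 4:15 = 8:12 AM on Nov 10 in Kabul.

8:12 AM on November 10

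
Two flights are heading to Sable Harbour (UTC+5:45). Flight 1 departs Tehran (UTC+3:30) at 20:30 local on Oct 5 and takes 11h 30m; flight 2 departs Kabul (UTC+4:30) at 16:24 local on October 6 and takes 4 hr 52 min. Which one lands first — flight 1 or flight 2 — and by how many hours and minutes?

the first, by 12 hours 16 minutes

Flight 1 in UTC: 20:30 − 3:30 = 17:00 on Oct 5.
+11 hours and 30 minutes → arrive 04:30 UTC on Oct 6.
Flight 2 in UTC: 16:24 − 4:30 = 11:54 on Oct 6.
+4 hours 52 minutes → arrive 16:46 UTC on Oct 6.
Flight 1 lands earlier by 12 hours 16 minutes.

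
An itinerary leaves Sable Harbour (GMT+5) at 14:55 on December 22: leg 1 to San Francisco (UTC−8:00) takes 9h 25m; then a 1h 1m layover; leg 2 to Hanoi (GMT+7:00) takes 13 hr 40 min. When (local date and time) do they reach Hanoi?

Convert departure to UTC: 14:55 − 5:00 = 09:55 UTC on Dec 22.
Add 9 hours 25 minutes leg 1 → 19:20 UTC.
Add 1 hour and 1 minute layover in San Francisco → 20:21 UTC.
Add 13 hours and 40 minutes leg 2 → 10:01 UTC (Dec 23).
Hanoi is UTC+7:00, so local arrival = 10:01 + 7:00 = 17:01 on Dec 23.

17:01 on December 23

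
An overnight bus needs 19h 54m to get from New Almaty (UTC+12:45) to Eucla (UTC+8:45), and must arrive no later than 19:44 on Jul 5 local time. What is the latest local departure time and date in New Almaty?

03:50 on July 5

Target arrival in UTC: 19:44 − 8:45 = 10:59 on Jul 5.
Subtract 19 hours and 54 minutes → departure 15:05 UTC on Jul 4.
New Almaty is UTC+12:45: 15:05 + 12:45 = 03:50 on Jul 5.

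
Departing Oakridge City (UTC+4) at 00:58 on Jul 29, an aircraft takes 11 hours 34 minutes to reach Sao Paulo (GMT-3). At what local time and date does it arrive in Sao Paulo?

05:32 on Jul 29

Sao Paulo is 7:00 behind Oakridge City.
After 11 hours 34 minutes it is 12:32 in Oakridge City.
Shift by the zone difference: 12:32 − 7:00 = 05:32 on Jul 29 in Sao Paulo.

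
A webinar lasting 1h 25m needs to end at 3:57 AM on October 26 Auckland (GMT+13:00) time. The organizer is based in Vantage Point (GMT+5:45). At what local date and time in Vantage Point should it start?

7:17 PM on Oct 25

Target end time in UTC: 3:57 AM − 13:00 = 2:57 PM on Oct 25.
Subtract 1 hour and 25 minutes → start 1:32 PM UTC on Oct 25.
Vantage Point is UTC+5:45: 1:32 PM + 5:45 = 7:17 PM on Oct 25.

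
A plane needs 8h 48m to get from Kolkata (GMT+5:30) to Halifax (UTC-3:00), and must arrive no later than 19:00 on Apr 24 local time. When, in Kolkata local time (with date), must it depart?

18:42 on April 24

Target arrival in UTC: 19:00 + 3:00 = 22:00 on Apr 24.
Subtract 8 hours 48 minutes → departure 13:12 UTC on Apr 24.
Kolkata is UTC+5:30: 13:12 + 5:30 = 18:42 on Apr 24.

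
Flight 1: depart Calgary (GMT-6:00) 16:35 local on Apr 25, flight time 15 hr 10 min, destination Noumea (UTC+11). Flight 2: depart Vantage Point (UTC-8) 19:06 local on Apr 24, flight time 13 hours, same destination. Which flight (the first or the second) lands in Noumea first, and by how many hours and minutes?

Flight 1 in UTC: 16:35 + 6:00 = 22:35 on Apr 25.
+15 hours and 10 minutes → arrive 13:45 UTC on Apr 26.
Flight 2 in UTC: 19:06 + 8:00 = 03:06 on Apr 25.
+13 hours → arrive 16:06 UTC on Apr 25.
Flight 2 lands earlier by 21 hours 39 minutes.

the second, by 21 hours 39 minutes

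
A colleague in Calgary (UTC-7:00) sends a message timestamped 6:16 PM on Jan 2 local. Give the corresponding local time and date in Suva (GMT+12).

In UTC: 6:16 PM + 7:00 = 1:16 AM on Jan 3.
Suva is UTC+12:00: 1:16 AM + 12:00 = 1:16 PM on Jan 3.

1:16 PM on January 3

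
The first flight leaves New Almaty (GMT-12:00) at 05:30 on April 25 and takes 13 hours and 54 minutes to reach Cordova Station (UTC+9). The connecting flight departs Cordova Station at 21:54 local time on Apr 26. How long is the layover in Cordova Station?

Convert departure to UTC: 05:30 + 12:00 = 17:30 UTC on Apr 25.
Add 13 hours and 54 minutes flight time → 07:24 UTC (Apr 26).
Cordova Station is UTC+9:00, so local arrival = 07:24 + 9:00 = 16:24 on Apr 26.
Layover = 21:54 − 16:24 = 5 hours 30 minutes.

5 hours 30 minutes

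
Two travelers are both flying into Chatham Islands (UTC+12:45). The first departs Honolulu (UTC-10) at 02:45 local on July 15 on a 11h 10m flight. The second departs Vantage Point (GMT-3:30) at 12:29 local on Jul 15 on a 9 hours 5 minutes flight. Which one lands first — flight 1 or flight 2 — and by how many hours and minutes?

the first, by 1 hour 9 minutes

Flight 1 in UTC: 02:45 + 10:00 = 12:45 on Jul 15.
+11 hours 10 minutes → arrive 23:55 UTC on Jul 15.
Flight 2 in UTC: 12:29 + 3:30 = 15:59 on Jul 15.
+9 hours and 5 minutes → arrive 01:04 UTC on Jul 16.
Flight 1 lands earlier by 1 hour 9 minutes.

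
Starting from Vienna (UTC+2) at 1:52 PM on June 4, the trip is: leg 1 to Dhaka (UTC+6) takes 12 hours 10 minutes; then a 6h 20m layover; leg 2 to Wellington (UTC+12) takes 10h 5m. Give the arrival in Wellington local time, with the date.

4:27 AM on Jun 6

Convert departure to UTC: 1:52 PM − 2:00 = 11:52 AM UTC on Jun 4.
Add 12 hours and 10 minutes leg 1 → 12:02 AM UTC (Jun 5).
Add 6 hours 20 minutes layover in Dhaka → 6:22 AM UTC.
Add 10 hours 5 minutes leg 2 → 4:27 PM UTC.
Wellington is UTC+12:00, so local arrival = 4:27 PM + 12:00 = 4:27 AM on Jun 6.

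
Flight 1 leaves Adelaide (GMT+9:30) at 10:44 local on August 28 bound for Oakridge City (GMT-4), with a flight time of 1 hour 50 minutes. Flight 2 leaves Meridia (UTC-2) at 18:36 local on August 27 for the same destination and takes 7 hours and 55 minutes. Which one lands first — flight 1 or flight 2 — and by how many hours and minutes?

the first, by 1 hour 27 minutes

Flight 1 in UTC: 10:44 − 9:30 = 01:14 on Aug 28.
+1 hour and 50 minutes → arrive 03:04 UTC on Aug 28.
Flight 2 in UTC: 18:36 + 2:00 = 20:36 on Aug 27.
+7 hours and 55 minutes → arrive 04:31 UTC on Aug 28.
Flight 1 lands earlier by 1 hour 27 minutes.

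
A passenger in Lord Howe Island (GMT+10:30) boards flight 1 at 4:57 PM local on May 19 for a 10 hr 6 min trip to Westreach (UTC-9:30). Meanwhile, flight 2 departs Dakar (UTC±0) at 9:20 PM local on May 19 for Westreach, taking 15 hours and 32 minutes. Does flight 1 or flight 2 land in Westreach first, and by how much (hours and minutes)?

the first, by 20 hours 19 minutes

Flight 1 in UTC: 4:57 PM − 10:30 = 6:27 AM on May 19.
+10 hours 6 minutes → arrive 4:33 PM UTC on May 19.
Flight 2 departs at 9:20 PM UTC (May 19).
+15 hours 32 minutes → arrive 12:52 PM UTC on May 20.
Flight 1 lands earlier by 20 hours 19 minutes.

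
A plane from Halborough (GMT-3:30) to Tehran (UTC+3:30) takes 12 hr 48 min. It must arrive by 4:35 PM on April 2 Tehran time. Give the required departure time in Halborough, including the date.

Target arrival in UTC: 4:35 PM − 3:30 = 1:05 PM on Apr 2.
Subtract 12 hours 48 minutes → departure 12:17 AM UTC on Apr 2.
Halborough is UTC−3:30: 12:17 AM − 3:30 = 8:47 PM on Apr 1.

8:47 PM on Apr 1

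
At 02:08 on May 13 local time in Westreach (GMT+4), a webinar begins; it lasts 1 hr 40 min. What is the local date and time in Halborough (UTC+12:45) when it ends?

12:33 on May 13

Convert start to UTC: 02:08 − 4:00 = 22:08 UTC on May 12.
Add 1 hour and 40 minutes duration → 23:48 UTC.
Halborough is UTC+12:45, so local end time = 23:48 + 12:45 = 12:33 on May 13.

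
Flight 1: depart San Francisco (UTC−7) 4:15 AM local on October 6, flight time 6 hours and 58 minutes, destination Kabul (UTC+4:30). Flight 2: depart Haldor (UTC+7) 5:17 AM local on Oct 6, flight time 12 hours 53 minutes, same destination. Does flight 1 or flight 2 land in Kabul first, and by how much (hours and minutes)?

the second, by 7 hours 3 minutes

Flight 1 in UTC: 4:15 AM + 7:00 = 11:15 AM on Oct 6.
+6 hours and 58 minutes → arrive 6:13 PM UTC on Oct 6.
Flight 2 in UTC: 5:17 AM − 7:00 = 10:17 PM on Oct 5.
+12 hours and 53 minutes → arrive 11:10 AM UTC on Oct 6.
Flight 2 lands earlier by 7 hours 3 minutes.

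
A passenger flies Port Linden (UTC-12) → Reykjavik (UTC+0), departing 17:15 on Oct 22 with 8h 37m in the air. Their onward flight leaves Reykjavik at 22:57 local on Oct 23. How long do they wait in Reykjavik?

9 hours 5 minutes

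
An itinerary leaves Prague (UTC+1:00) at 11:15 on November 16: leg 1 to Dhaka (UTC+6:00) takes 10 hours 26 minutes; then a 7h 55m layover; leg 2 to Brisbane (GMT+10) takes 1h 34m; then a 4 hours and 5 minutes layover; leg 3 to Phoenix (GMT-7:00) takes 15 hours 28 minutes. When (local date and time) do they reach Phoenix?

Convert departure to UTC: 11:15 − 1:00 = 10:15 UTC on Nov 16.
Add 10 hours and 26 minutes leg 1 → 20:41 UTC.
Add 7 hours and 55 minutes layover in Dhaka → 04:36 UTC (Nov 17).
Add 1 hour 34 minutes leg 2 → 06:10 UTC.
Add 4 hours and 5 minutes layover in Brisbane → 10:15 UTC.
Add 15 hours and 28 minutes leg 3 → 01:43 UTC (Nov 18).
Phoenix is UTC−7:00, so local arrival = 01:43 − 7:00 = 18:43 on Nov 17.

18:43 on November 17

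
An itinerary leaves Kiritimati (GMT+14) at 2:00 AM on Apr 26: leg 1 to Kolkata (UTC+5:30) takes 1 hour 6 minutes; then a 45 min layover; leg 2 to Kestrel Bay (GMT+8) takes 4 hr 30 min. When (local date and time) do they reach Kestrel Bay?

2:21 AM on April 26

Convert departure to UTC: 2:00 AM − 14:00 = 12:00 PM UTC on Apr 25.
Add 1 hour 6 minutes leg 1 → 1:06 PM UTC.
Add 45 minutes layover in Kolkata → 1:51 PM UTC.
Add 4 hours 30 minutes leg 2 → 6:21 PM UTC.
Kestrel Bay is UTC+8:00, so local arrival = 6:21 PM + 8:00 = 2:21 AM on Apr 26.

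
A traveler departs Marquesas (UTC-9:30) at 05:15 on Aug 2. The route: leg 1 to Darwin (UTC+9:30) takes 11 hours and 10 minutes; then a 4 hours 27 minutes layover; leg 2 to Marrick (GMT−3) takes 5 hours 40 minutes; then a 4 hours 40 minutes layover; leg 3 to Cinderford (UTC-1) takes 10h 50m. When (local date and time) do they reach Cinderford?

02:32 on August 4

Convert departure to UTC: 05:15 + 9:30 = 14:45 UTC on Aug 2.
Add 11 hours and 10 minutes leg 1 → 01:55 UTC (Aug 3).
Add 4 hours and 27 minutes layover in Darwin → 06:22 UTC.
Add 5 hours and 40 minutes leg 2 → 12:02 UTC.
Add 4 hours 40 minutes layover in Marrick → 16:42 UTC.
Add 10 hours 50 minutes leg 3 → 03:32 UTC (Aug 4).
Cinderford is UTC−1:00, so local arrival = 03:32 − 1:00 = 02:32 on Aug 4.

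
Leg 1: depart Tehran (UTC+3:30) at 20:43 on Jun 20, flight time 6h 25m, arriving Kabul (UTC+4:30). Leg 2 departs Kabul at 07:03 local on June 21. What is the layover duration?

2 hours 55 minutes

Convert departure to UTC: 20:43 − 3:30 = 17:13 UTC on Jun 20.
Add 6 hours and 25 minutes flight time → 23:38 UTC.
Kabul is UTC+4:30, so local arrival = 23:38 + 4:30 = 04:08 on Jun 21.
Layover = 07:03 − 04:08 = 2 hours 55 minutes.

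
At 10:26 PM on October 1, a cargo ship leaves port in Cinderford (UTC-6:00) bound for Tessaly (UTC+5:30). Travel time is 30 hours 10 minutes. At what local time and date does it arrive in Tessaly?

4:06 PM on October 3

Convert departure to UTC: 10:26 PM + 6:00 = 4:26 AM UTC on Oct 2.
Add 30 hours 10 minutes travel time → 10:36 AM UTC (Oct 3).
Tessaly is UTC+5:30, so local arrival = 10:36 AM + 5:30 = 4:06 PM on Oct 3.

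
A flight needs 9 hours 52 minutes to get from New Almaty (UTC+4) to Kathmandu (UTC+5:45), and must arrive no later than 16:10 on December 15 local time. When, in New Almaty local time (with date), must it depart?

Target arrival in UTC: 16:10 − 5:45 = 10:25 on Dec 15.
Subtract 9 hours and 52 minutes → departure 00:33 UTC on Dec 15.
New Almaty is UTC+4:00: 00:33 + 4:00 = 04:33 on Dec 15.

04:33 on Dec 15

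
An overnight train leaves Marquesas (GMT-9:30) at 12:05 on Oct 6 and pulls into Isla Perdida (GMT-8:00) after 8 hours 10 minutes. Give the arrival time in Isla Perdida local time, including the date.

Convert departure to UTC: 12:05 + 9:30 = 21:35 UTC on Oct 6.
Add 8 hours and 10 minutes travel time → 05:45 UTC (Oct 7).
Isla Perdida is UTC−8:00, so local arrival = 05:45 − 8:00 = 21:45 on Oct 6.

21:45 on October 6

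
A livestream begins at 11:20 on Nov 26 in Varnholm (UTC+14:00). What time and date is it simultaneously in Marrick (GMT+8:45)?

In UTC: 11:20 − 14:00 = 21:20 on Nov 25.
Marrick is UTC+8:45: 21:20 + 8:45 = 06:05 on Nov 26.

06:05 on November 26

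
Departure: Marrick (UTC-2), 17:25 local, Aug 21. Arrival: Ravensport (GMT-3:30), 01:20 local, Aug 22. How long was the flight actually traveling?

Ravensport is 1:30 behind Marrick.
Clock-face elapsed time (ignoring zones) is 7 hours 55 minutes.
Actual elapsed = 7 hours 55 minutes + 1:30 = 9 hours 25 minutes.

9 hours 25 minutes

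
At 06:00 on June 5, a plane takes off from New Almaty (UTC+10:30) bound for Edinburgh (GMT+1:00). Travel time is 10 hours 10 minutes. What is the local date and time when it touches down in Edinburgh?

Convert departure to UTC: 06:00 − 10:30 = 19:30 UTC on Jun 4.
Add 10 hours 10 minutes travel time → 05:40 UTC (Jun 5).
Edinburgh is UTC+1:00, so local arrival = 05:40 + 1:00 = 06:40 on Jun 5.

06:40 on Jun 5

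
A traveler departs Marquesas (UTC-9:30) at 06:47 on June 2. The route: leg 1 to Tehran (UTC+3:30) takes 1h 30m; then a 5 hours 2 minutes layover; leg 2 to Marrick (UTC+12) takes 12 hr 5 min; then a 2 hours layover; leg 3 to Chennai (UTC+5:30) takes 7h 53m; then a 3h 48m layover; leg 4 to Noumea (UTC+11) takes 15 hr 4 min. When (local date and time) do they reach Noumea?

Convert departure to UTC: 06:47 + 9:30 = 16:17 UTC on Jun 2.
Add 1 hour and 30 minutes leg 1 → 17:47 UTC.
Add 5 hours 2 minutes layover in Tehran → 22:49 UTC.
Add 12 hours and 5 minutes leg 2 → 10:54 UTC (Jun 3).
Add 2 hours layover in Marrick → 12:54 UTC.
Add 7 hours 53 minutes leg 3 → 20:47 UTC.
Add 3 hours 48 minutes layover in Chennai → 00:35 UTC (Jun 4).
Add 15 hours and 4 minutes leg 4 → 15:39 UTC.
Noumea is UTC+11:00, so local arrival = 15:39 + 11:00 = 02:39 on Jun 5.

02:39 on June 5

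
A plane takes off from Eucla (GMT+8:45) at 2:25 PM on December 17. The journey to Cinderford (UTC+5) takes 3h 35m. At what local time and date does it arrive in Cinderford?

2:15 PM on December 17

Convert departure to UTC: 2:25 PM − 8:45 = 5:40 AM UTC on Dec 17.
Add 3 hours and 35 minutes travel time → 9:15 AM UTC.
Cinderford is UTC+5:00, so local arrival = 9:15 AM + 5:00 = 2:15 PM on Dec 17.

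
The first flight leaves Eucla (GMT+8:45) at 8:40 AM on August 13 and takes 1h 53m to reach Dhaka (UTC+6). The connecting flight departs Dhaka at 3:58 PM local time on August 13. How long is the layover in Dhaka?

8 hours 10 minutes

Convert departure to UTC: 8:40 AM − 8:45 = 11:55 PM UTC on Aug 12.
Add 1 hour and 53 minutes flight time → 1:48 AM UTC (Aug 13).
Dhaka is UTC+6:00, so local arrival = 1:48 AM + 6:00 = 7:48 AM on Aug 13.
Layover = 3:58 PM − 7:48 AM = 8 hours 10 minutes.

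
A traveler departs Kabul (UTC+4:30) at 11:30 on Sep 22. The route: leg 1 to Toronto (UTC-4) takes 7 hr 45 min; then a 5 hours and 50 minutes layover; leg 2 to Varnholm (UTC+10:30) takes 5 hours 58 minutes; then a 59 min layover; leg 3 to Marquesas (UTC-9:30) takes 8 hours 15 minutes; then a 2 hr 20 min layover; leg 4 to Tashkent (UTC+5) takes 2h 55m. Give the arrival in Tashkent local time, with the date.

22:02 on September 23

Convert departure to UTC: 11:30 − 4:30 = 07:00 UTC on Sep 22.
Add 7 hours 45 minutes leg 1 → 14:45 UTC.
Add 5 hours and 50 minutes layover in Toronto → 20:35 UTC.
Add 5 hours and 58 minutes leg 2 → 02:33 UTC (Sep 23).
Add 59 minutes layover in Varnholm → 03:32 UTC.
Add 8 hours and 15 minutes leg 3 → 11:47 UTC.
Add 2 hours and 20 minutes layover in Marquesas → 14:07 UTC.
Add 2 hours 55 minutes leg 4 → 17:02 UTC.
Tashkent is UTC+5:00, so local arrival = 17:02 + 5:00 = 22:02 on Sep 23.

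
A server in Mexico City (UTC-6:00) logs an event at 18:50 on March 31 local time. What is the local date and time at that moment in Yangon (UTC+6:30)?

In UTC: 18:50 + 6:00 = 00:50 on Apr 1.
Yangon is UTC+6:30: 00:50 + 6:30 = 07:20 on Apr 1.

07:20 on Apr 1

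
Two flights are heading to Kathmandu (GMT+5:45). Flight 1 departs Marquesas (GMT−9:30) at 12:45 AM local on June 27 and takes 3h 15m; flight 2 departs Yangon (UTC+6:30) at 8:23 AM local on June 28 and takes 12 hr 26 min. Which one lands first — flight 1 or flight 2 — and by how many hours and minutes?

Flight 1 in UTC: 12:45 AM + 9:30 = 10:15 AM on Jun 27.
+3 hours 15 minutes → arrive 1:30 PM UTC on Jun 27.
Flight 2 in UTC: 8:23 AM − 6:30 = 1:53 AM on Jun 28.
+12 hours and 26 minutes → arrive 2:19 PM UTC on Jun 28.
Flight 1 lands earlier by 24 hours 49 minutes.

the first, by 24 hours 49 minutes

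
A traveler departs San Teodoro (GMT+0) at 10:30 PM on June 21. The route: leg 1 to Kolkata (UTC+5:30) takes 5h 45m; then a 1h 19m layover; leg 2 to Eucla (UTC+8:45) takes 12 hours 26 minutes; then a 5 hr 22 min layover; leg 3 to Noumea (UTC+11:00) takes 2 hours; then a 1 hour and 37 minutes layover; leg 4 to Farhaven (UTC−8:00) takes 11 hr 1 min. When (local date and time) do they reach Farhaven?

6:00 AM on June 23

San Teodoro is at UTC+0, so departure is already 10:30 PM UTC on Jun 21.
Add 5 hours and 45 minutes leg 1 → 4:15 AM UTC (Jun 22).
Add 1 hour 19 minutes layover in Kolkata → 5:34 AM UTC.
Add 12 hours 26 minutes leg 2 → 6:00 PM UTC.
Add 5 hours and 22 minutes layover in Eucla → 11:22 PM UTC.
Add 2 hours leg 3 → 1:22 AM UTC (Jun 23).
Add 1 hour 37 minutes layover in Noumea → 2:59 AM UTC.
Add 11 hours and 1 minute leg 4 → 2:00 PM UTC.
Farhaven is UTC−8:00, so local arrival = 2:00 PM − 8:00 = 6:00 AM on Jun 23.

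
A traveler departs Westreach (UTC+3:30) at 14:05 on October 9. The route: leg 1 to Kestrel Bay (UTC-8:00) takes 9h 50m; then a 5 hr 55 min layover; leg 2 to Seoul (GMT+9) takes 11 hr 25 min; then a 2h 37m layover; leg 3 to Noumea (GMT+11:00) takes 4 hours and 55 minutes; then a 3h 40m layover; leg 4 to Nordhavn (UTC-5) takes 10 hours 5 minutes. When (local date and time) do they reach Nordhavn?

06:02 on October 11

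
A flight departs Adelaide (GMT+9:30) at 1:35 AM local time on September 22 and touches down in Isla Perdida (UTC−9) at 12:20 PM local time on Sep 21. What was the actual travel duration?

Isla Perdida is 18:30 behind Adelaide.
Clock-face elapsed time (ignoring zones) is −13 hours 15 minutes.
Actual elapsed = −13 hours 15 minutes + 18:30 = 5 hours 15 minutes.

5 hours 15 minutes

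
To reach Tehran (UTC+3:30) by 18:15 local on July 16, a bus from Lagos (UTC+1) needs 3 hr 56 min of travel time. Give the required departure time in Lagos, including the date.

11:49 on Jul 16

Target arrival in UTC: 18:15 − 3:30 = 14:45 on Jul 16.
Subtract 3 hours 56 minutes → departure 10:49 UTC on Jul 16.
Lagos is UTC+1:00: 10:49 + 1:00 = 11:49 on Jul 16.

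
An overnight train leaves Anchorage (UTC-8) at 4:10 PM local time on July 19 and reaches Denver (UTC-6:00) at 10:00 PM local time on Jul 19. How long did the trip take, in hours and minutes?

3 hours 50 minutes

Departure in UTC: 4:10 PM + 8:00 = 12:10 AM on Jul 20.
Arrival in UTC: 10:00 PM + 6:00 = 4:00 AM on Jul 20.
Elapsed = 4:00 AM − 12:10 AM = 3 hours 50 minutes.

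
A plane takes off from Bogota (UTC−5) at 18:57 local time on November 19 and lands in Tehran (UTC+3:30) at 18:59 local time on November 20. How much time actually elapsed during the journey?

15 hours 32 minutes

Departure in UTC: 18:57 + 5:00 = 23:57 on Nov 19.
Arrival in UTC: 18:59 − 3:30 = 15:29 on Nov 20.
Elapsed = 15:29 − 23:57 (+1 day) = 15 hours 32 minutes.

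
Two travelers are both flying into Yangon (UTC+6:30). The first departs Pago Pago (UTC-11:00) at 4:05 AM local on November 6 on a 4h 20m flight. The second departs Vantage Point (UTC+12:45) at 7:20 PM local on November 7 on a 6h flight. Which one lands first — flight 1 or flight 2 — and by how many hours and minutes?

the first, by 17 hours 10 minutes

Flight 1 in UTC: 4:05 AM + 11:00 = 3:05 PM on Nov 6.
+4 hours 20 minutes → arrive 7:25 PM UTC on Nov 6.
Flight 2 in UTC: 7:20 PM − 12:45 = 6:35 AM on Nov 7.
+6 hours → arrive 12:35 PM UTC on Nov 7.
Flight 1 lands earlier by 17 hours 10 minutes.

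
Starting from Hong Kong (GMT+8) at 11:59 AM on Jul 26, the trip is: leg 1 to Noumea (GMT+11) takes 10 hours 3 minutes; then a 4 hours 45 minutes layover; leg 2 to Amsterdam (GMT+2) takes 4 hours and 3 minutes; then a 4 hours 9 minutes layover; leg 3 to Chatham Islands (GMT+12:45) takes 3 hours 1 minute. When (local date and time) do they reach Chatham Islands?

6:45 PM on Jul 27

Convert departure to UTC: 11:59 AM − 8:00 = 3:59 AM UTC on Jul 26.
Add 10 hours and 3 minutes leg 1 → 2:02 PM UTC.
Add 4 hours and 45 minutes layover in Noumea → 6:47 PM UTC.
Add 4 hours 3 minutes leg 2 → 10:50 PM UTC.
Add 4 hours 9 minutes layover in Amsterdam → 2:59 AM UTC (Jul 27).
Add 3 hours 1 minute leg 3 → 6:00 AM UTC.
Chatham Islands is UTC+12:45, so local arrival = 6:00 AM + 12:45 = 6:45 PM on Jul 27.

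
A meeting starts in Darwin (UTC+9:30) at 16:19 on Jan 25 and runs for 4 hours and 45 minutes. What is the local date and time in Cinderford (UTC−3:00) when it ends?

08:34 on Jan 25

Cinderford is 12:30 behind Darwin.
After 4 hours and 45 minutes it is 21:04 in Darwin.
Shift by the zone difference: 21:04 − 12:30 = 08:34 on Jan 25 in Cinderford.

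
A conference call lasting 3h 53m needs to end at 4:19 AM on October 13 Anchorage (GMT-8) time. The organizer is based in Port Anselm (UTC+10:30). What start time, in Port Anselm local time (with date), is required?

Target end time in UTC: 4:19 AM + 8:00 = 12:19 PM on Oct 13.
Subtract 3 hours 53 minutes → start 8:26 AM UTC on Oct 13.
Port Anselm is UTC+10:30: 8:26 AM + 10:30 = 6:56 PM on Oct 13.

6:56 PM on October 13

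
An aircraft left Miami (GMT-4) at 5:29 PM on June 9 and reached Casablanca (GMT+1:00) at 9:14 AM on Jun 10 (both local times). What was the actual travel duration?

10 hours 45 minutes

Departure in UTC: 5:29 PM + 4:00 = 9:29 PM on Jun 9.
Arrival in UTC: 9:14 AM − 1:00 = 8:14 AM on Jun 10.
Elapsed = 8:14 AM − 9:29 PM (+1 day) = 10 hours 45 minutes.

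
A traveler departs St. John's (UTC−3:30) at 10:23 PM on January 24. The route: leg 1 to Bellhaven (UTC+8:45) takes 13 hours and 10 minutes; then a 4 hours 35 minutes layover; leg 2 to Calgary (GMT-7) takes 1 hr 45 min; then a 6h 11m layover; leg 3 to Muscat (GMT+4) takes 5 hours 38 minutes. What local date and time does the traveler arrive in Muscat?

1:12 PM on January 26

Convert departure to UTC: 10:23 PM + 3:30 = 1:53 AM UTC on Jan 25.
Add 13 hours and 10 minutes leg 1 → 3:03 PM UTC.
Add 4 hours and 35 minutes layover in Bellhaven → 7:38 PM UTC.
Add 1 hour and 45 minutes leg 2 → 9:23 PM UTC.
Add 6 hours 11 minutes layover in Calgary → 3:34 AM UTC (Jan 26).
Add 5 hours and 38 minutes leg 3 → 9:12 AM UTC.
Muscat is UTC+4:00, so local arrival = 9:12 AM + 4:00 = 1:12 PM on Jan 26.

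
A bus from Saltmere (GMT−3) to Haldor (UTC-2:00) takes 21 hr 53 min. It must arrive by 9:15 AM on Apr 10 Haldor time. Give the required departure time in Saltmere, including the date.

Target arrival in UTC: 9:15 AM + 2:00 = 11:15 AM on Apr 10.
Subtract 21 hours and 53 minutes → departure 1:22 PM UTC on Apr 9.
Saltmere is UTC−3:00: 1:22 PM − 3:00 = 10:22 AM on Apr 9.

10:22 AM on April 9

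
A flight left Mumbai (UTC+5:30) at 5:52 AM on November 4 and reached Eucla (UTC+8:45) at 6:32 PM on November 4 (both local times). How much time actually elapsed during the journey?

9 hours 25 minutes

Departure in UTC: 5:52 AM − 5:30 = 12:22 AM on Nov 4.
Arrival in UTC: 6:32 PM − 8:45 = 9:47 AM on Nov 4.
Elapsed = 9:47 AM − 12:22 AM = 9 hours 25 minutes.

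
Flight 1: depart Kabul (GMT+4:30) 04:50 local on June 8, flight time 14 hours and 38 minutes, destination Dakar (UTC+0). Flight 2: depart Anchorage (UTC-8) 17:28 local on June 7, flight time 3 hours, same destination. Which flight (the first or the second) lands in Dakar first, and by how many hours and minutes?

the second, by 10 hours 30 minutes

Flight 1 in UTC: 04:50 − 4:30 = 00:20 on Jun 8.
+14 hours and 38 minutes → arrive 14:58 UTC on Jun 8.
Flight 2 in UTC: 17:28 + 8:00 = 01:28 on Jun 8.
+3 hours → arrive 04:28 UTC on Jun 8.
Flight 2 lands earlier by 10 hours 30 minutes.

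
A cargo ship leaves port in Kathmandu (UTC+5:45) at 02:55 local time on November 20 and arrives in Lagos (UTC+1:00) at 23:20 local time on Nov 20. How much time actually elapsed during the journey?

25 hours 10 minutes

Departure in UTC: 02:55 − 5:45 = 21:10 on Nov 19.
Arrival in UTC: 23:20 − 1:00 = 22:20 on Nov 20.
Elapsed = 22:20 − 21:10 (+1 day) = 25 hours 10 minutes.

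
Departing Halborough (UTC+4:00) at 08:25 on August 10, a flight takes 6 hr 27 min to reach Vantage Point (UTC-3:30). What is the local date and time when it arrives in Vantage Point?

Convert departure to UTC: 08:25 − 4:00 = 04:25 UTC on Aug 10.
Add 6 hours and 27 minutes travel time → 10:52 UTC.
Vantage Point is UTC−3:30, so local arrival = 10:52 − 3:30 = 07:22 on Aug 10.

07:22 on August 10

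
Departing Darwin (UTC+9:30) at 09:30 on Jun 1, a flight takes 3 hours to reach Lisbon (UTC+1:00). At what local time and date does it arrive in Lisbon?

Lisbon is 8:30 behind Darwin.
After 3 hours it is 12:30 in Darwin.
Shift by the zone difference: 12:30 − 8:30 = 04:00 on Jun 1 in Lisbon.

04:00 on June 1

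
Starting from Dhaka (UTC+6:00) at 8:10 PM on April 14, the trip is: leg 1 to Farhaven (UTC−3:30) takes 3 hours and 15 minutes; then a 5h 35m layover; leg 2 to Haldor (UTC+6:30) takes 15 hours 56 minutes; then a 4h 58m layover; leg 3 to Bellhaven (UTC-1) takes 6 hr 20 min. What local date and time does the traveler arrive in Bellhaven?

1:14 AM on April 16

Convert departure to UTC: 8:10 PM − 6:00 = 2:10 PM UTC on Apr 14.
Add 3 hours 15 minutes leg 1 → 5:25 PM UTC.
Add 5 hours and 35 minutes layover in Farhaven → 11:00 PM UTC.
Add 15 hours and 56 minutes leg 2 → 2:56 PM UTC (Apr 15).
Add 4 hours 58 minutes layover in Haldor → 7:54 PM UTC.
Add 6 hours and 20 minutes leg 3 → 2:14 AM UTC (Apr 16).
Bellhaven is UTC−1:00, so local arrival = 2:14 AM − 1:00 = 1:14 AM on Apr 16.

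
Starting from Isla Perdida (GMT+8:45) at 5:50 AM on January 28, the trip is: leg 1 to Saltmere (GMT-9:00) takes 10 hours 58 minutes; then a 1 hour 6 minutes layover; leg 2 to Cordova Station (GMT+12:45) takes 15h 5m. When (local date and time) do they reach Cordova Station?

12:59 PM on Jan 29

Convert departure to UTC: 5:50 AM − 8:45 = 9:05 PM UTC on Jan 27.
Add 10 hours 58 minutes leg 1 → 8:03 AM UTC (Jan 28).
Add 1 hour 6 minutes layover in Saltmere → 9:09 AM UTC.
Add 15 hours and 5 minutes leg 2 → 12:14 AM UTC (Jan 29).
Cordova Station is UTC+12:45, so local arrival = 12:14 AM + 12:45 = 12:59 PM on Jan 29.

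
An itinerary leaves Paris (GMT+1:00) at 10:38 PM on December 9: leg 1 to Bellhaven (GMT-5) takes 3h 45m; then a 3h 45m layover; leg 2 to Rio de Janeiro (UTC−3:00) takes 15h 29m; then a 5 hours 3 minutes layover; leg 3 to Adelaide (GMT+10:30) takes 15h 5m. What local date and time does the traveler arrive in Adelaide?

3:15 AM on December 12

Convert departure to UTC: 10:38 PM − 1:00 = 9:38 PM UTC on Dec 9.
Add 3 hours 45 minutes leg 1 → 1:23 AM UTC (Dec 10).
Add 3 hours and 45 minutes layover in Bellhaven → 5:08 AM UTC.
Add 15 hours and 29 minutes leg 2 → 8:37 PM UTC.
Add 5 hours and 3 minutes layover in Rio de Janeiro → 1:40 AM UTC (Dec 11).
Add 15 hours 5 minutes leg 3 → 4:45 PM UTC.
Adelaide is UTC+10:30, so local arrival = 4:45 PM + 10:30 = 3:15 AM on Dec 12.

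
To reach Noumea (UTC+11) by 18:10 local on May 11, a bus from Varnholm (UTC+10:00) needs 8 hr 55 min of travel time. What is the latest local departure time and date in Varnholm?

08:15 on May 11

Target arrival in UTC: 18:10 − 11:00 = 07:10 on May 11.
Subtract 8 hours and 55 minutes → departure 22:15 UTC on May 10.
Varnholm is UTC+10:00: 22:15 + 10:00 = 08:15 on May 11.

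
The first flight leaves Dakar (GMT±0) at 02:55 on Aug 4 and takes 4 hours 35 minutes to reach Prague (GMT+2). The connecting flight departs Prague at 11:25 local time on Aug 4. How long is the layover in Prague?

1 hour 55 minutes

Dakar is at UTC+0, so departure is already 02:55 UTC on Aug 4.
Add 4 hours 35 minutes flight time → 07:30 UTC.
Prague is UTC+2:00, so local arrival = 07:30 + 2:00 = 09:30 on Aug 4.
Layover = 11:25 − 09:30 = 1 hour 55 minutes.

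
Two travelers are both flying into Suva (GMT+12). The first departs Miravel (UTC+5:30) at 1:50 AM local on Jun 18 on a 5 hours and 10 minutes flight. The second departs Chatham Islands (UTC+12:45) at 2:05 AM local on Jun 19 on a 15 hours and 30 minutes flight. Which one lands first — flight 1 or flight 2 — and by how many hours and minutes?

Flight 1 in UTC: 1:50 AM − 5:30 = 8:20 PM on Jun 17.
+5 hours and 10 minutes → arrive 1:30 AM UTC on Jun 18.
Flight 2 in UTC: 2:05 AM − 12:45 = 1:20 PM on Jun 18.
+15 hours 30 minutes → arrive 4:50 AM UTC on Jun 19.
Flight 1 lands earlier by 27 hours 20 minutes.

the first, by 27 hours 20 minutes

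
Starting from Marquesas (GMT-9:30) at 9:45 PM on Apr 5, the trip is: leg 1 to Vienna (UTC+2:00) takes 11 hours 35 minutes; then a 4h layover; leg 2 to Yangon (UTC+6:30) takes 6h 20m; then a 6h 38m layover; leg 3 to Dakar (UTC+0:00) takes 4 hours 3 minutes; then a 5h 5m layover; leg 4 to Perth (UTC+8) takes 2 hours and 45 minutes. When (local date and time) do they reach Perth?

7:41 AM on April 8

Convert departure to UTC: 9:45 PM + 9:30 = 7:15 AM UTC on Apr 6.
Add 11 hours and 35 minutes leg 1 → 6:50 PM UTC.
Add 4 hours layover in Vienna → 10:50 PM UTC.
Add 6 hours 20 minutes leg 2 → 5:10 AM UTC (Apr 7).
Add 6 hours and 38 minutes layover in Yangon → 11:48 AM UTC.
Add 4 hours 3 minutes leg 3 → 3:51 PM UTC.
Add 5 hours 5 minutes layover in Dakar → 8:56 PM UTC.
Add 2 hours 45 minutes leg 4 → 11:41 PM UTC.
Perth is UTC+8:00, so local arrival = 11:41 PM + 8:00 = 7:41 AM on Apr 8.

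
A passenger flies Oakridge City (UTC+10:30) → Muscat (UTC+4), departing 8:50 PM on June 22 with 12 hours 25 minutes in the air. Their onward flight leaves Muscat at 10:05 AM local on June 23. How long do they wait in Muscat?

7 hours 20 minutes

Convert departure to UTC: 8:50 PM − 10:30 = 10:20 AM UTC on Jun 22.
Add 12 hours 25 minutes flight time → 10:45 PM UTC.
Muscat is UTC+4:00, so local arrival = 10:45 PM + 4:00 = 2:45 AM on Jun 23.
Layover = 10:05 AM − 2:45 AM = 7 hours 20 minutes.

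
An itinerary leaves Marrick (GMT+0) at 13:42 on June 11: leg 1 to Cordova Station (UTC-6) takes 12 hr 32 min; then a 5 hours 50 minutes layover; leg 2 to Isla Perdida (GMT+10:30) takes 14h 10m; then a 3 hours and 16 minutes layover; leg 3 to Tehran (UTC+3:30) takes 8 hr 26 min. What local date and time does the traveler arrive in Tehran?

13:26 on Jun 13

Marrick is at UTC+0, so departure is already 13:42 UTC on Jun 11.
Add 12 hours 32 minutes leg 1 → 02:14 UTC (Jun 12).
Add 5 hours 50 minutes layover in Cordova Station → 08:04 UTC.
Add 14 hours 10 minutes leg 2 → 22:14 UTC.
Add 3 hours and 16 minutes layover in Isla Perdida → 01:30 UTC (Jun 13).
Add 8 hours 26 minutes leg 3 → 09:56 UTC.
Tehran is UTC+3:30, so local arrival = 09:56 + 3:30 = 13:26 on Jun 13.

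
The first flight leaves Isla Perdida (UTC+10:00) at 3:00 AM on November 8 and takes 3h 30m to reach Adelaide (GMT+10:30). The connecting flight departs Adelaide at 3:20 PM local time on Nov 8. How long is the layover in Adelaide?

Convert departure to UTC: 3:00 AM − 10:00 = 5:00 PM UTC on Nov 7.
Add 3 hours and 30 minutes flight time → 8:30 PM UTC.
Adelaide is UTC+10:30, so local arrival = 8:30 PM + 10:30 = 7:00 AM on Nov 8.
Layover = 3:20 PM − 7:00 AM = 8 hours 20 minutes.

8 hours 20 minutes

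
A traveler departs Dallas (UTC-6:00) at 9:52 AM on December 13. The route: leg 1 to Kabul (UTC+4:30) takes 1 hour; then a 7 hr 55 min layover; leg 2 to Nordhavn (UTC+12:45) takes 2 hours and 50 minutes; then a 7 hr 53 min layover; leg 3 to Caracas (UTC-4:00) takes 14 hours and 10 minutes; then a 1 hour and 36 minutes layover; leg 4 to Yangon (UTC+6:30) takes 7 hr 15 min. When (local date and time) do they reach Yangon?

5:01 PM on Dec 15

Convert departure to UTC: 9:52 AM + 6:00 = 3:52 PM UTC on Dec 13.
Add 1 hour leg 1 → 4:52 PM UTC.
Add 7 hours 55 minutes layover in Kabul → 12:47 AM UTC (Dec 14).
Add 2 hours 50 minutes leg 2 → 3:37 AM UTC.
Add 7 hours 53 minutes layover in Nordhavn → 11:30 AM UTC.
Add 14 hours 10 minutes leg 3 → 1:40 AM UTC (Dec 15).
Add 1 hour 36 minutes layover in Caracas → 3:16 AM UTC.
Add 7 hours and 15 minutes leg 4 → 10:31 AM UTC.
Yangon is UTC+6:30, so local arrival = 10:31 AM + 6:30 = 5:01 PM on Dec 15.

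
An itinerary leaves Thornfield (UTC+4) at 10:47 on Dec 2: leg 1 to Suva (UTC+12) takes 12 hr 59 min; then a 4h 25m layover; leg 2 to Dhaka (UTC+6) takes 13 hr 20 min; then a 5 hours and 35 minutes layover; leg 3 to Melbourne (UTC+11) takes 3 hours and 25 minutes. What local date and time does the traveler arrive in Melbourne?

Convert departure to UTC: 10:47 − 4:00 = 06:47 UTC on Dec 2.
Add 12 hours and 59 minutes leg 1 → 19:46 UTC.
Add 4 hours and 25 minutes layover in Suva → 00:11 UTC (Dec 3).
Add 13 hours and 20 minutes leg 2 → 13:31 UTC.
Add 5 hours and 35 minutes layover in Dhaka → 19:06 UTC.
Add 3 hours 25 minutes leg 3 → 22:31 UTC.
Melbourne is UTC+11:00, so local arrival = 22:31 + 11:00 = 09:31 on Dec 4.

09:31 on December 4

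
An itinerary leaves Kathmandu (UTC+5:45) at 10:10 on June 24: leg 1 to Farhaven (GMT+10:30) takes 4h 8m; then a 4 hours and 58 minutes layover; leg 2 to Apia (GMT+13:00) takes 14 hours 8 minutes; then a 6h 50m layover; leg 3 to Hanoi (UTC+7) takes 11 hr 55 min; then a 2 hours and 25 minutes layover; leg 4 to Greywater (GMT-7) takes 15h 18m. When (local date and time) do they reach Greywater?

Convert departure to UTC: 10:10 − 5:45 = 04:25 UTC on Jun 24.
Add 4 hours 8 minutes leg 1 → 08:33 UTC.
Add 4 hours and 58 minutes layover in Farhaven → 13:31 UTC.
Add 14 hours and 8 minutes leg 2 → 03:39 UTC (Jun 25).
Add 6 hours 50 minutes layover in Apia → 10:29 UTC.
Add 11 hours and 55 minutes leg 3 → 22:24 UTC.
Add 2 hours 25 minutes layover in Hanoi → 00:49 UTC (Jun 26).
Add 15 hours and 18 minutes leg 4 → 16:07 UTC.
Greywater is UTC−7:00, so local arrival = 16:07 − 7:00 = 09:07 on Jun 26.

09:07 on Jun 26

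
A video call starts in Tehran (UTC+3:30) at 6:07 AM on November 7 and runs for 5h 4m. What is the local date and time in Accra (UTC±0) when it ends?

Convert start to UTC: 6:07 AM − 3:30 = 2:37 AM UTC on Nov 7.
Add 5 hours 4 minutes duration → 7:41 AM UTC.
Accra is UTC+0, so local end time is the same: 7:41 AM on Nov 7.

7:41 AM on November 7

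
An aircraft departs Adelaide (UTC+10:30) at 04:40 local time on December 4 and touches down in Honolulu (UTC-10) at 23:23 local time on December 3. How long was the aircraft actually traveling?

Departure in UTC: 04:40 − 10:30 = 18:10 on Dec 3.
Arrival in UTC: 23:23 + 10:00 = 09:23 on Dec 4.
Elapsed = 09:23 − 18:10 (+1 day) = 15 hours 13 minutes.

15 hours 13 minutes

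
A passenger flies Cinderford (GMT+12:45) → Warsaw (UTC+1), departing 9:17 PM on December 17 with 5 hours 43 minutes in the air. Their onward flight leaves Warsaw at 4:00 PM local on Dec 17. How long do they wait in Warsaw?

45 minutes

Convert departure to UTC: 9:17 PM − 12:45 = 8:32 AM UTC on Dec 17.
Add 5 hours and 43 minutes flight time → 2:15 PM UTC.
Warsaw is UTC+1:00, so local arrival = 2:15 PM + 1:00 = 3:15 PM on Dec 17.
Layover = 4:00 PM − 3:15 PM = 45 minutes.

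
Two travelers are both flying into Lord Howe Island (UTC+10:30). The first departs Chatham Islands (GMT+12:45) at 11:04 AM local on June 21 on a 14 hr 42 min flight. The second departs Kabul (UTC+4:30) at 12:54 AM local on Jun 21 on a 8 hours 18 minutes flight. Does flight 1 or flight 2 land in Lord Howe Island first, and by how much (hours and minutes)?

Flight 1 in UTC: 11:04 AM − 12:45 = 10:19 PM on Jun 20.
+14 hours 42 minutes → arrive 1:01 PM UTC on Jun 21.
Flight 2 in UTC: 12:54 AM − 4:30 = 8:24 PM on Jun 20.
+8 hours and 18 minutes → arrive 4:42 AM UTC on Jun 21.
Flight 2 lands earlier by 8 hours 19 minutes.

the second, by 8 hours 19 minutes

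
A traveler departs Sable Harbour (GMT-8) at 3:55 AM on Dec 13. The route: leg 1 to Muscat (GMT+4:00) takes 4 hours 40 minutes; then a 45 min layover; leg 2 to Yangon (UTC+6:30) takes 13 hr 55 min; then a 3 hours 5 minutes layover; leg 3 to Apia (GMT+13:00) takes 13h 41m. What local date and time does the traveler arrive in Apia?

1:01 PM on December 15

Convert departure to UTC: 3:55 AM + 8:00 = 11:55 AM UTC on Dec 13.
Add 4 hours 40 minutes leg 1 → 4:35 PM UTC.
Add 45 minutes layover in Muscat → 5:20 PM UTC.
Add 13 hours and 55 minutes leg 2 → 7:15 AM UTC (Dec 14).
Add 3 hours 5 minutes layover in Yangon → 10:20 AM UTC.
Add 13 hours 41 minutes leg 3 → 12:01 AM UTC (Dec 15).
Apia is UTC+13:00, so local arrival = 12:01 AM + 13:00 = 1:01 PM on Dec 15.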